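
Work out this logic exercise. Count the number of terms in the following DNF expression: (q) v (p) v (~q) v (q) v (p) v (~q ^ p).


A DNF formula is a disjunction of terms (conjunctions).
Terms are separated by v.
Counting the disjuncts: 6 terms.

6


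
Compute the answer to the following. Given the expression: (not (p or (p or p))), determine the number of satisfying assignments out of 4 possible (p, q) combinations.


Check all 4 assignments:
p=0, q=0: 1
p=0, q=1: 1
p=1, q=0: 0
p=1, q=1: 0
Count of True = 2

2


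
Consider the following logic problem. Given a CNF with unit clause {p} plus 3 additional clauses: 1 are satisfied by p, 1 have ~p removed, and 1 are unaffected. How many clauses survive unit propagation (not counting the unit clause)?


Satisfied (removed): 1
Shortened (remain): 1
Unchanged (remain): 1
Remaining = 1 + 1 = 2

2


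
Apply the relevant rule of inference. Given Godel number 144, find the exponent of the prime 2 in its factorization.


Factorize 144 by dividing by 2 repeatedly.
Division steps: 2 divides 144 exactly 4 time(s).
Exponent of 2 = 4

4


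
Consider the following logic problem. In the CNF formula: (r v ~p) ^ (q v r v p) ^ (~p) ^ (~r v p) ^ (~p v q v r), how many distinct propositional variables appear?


Identify each variable that appears in the formula.
Variables found: p, q, r
Count = 3

3


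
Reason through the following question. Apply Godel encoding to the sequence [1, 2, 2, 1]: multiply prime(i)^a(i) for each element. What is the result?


Encode each element as an exponent of the corresponding prime:
  2^1 = 2
  3^2 = 9
  5^2 = 25
  7^1 = 7
Product = 2 * 9 * 25 * 7 = 3150

3150


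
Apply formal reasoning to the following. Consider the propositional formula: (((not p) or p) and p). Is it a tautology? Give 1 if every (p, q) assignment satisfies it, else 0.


Check all 4 assignments:
p=0, q=0: 0
p=0, q=1: 0
p=1, q=0: 1
p=1, q=1: 1
Satisfying count = 2/4.
Tautology iff count = 4: no.

0


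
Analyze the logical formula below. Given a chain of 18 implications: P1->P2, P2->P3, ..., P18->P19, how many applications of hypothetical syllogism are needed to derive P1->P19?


With 18 implications in a chain connecting 19 propositions:
P1->P2, P2->P3, ..., P18->P19
Steps needed = (number of implications) - 1 = 18 - 1 = 17

17


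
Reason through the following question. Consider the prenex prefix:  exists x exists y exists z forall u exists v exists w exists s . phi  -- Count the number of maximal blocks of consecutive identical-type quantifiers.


Quantifier-type sequence: E E E A E E E  (A=forall, E=exists)
Group into maximal same-type runs:
  Ex3 | Ax1 | Ex3
Number of blocks = 3

3


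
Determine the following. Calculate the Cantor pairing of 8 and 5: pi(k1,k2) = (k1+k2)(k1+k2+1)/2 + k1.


k1 + k2 = 13
(k1+k2)(k1+k2+1)/2 = 13 * 14 / 2 = 91
pi = 91 + 8 = 99

99


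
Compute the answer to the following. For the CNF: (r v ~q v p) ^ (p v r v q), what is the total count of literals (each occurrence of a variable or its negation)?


Counting literals in each clause:
Clause 1: 3 literal(s)
Clause 2: 3 literal(s)
Total = 6

6


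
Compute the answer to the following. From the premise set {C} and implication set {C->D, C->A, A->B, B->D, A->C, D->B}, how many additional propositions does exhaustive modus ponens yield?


Initial facts: {C}
Apply modus ponens to closure:
  C and C->D  =>  D
  C and C->A  =>  A
  A and A->B  =>  B
Final known: {A, B, C, D}
New propositions: {A, B, D}
Count = 3

3


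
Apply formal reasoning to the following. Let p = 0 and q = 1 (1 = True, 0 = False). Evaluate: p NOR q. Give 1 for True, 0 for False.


p = 0, q = 1
Operation: p NOR q
Evaluate: 0 NOR 1 = 0

0


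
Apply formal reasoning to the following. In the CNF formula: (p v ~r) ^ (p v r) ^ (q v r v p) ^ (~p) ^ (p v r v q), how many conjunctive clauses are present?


A CNF formula is a conjunction of clauses.
Clauses are separated by ^.
Counting the conjuncts: 5 clauses.

5


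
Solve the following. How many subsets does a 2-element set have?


The power set of a set with n elements has 2^n elements.
|P(S)| = 2^2 = 4

4


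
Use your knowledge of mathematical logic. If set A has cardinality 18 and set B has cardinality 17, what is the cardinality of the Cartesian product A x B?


The Cartesian product A x B contains all ordered pairs (a, b).
|A x B| = |A| * |B| = 18 * 17 = 306

306


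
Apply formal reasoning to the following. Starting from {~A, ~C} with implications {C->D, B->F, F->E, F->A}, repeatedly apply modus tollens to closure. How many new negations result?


Initial negated facts: {~A, ~C}
Apply modus tollens to closure:
  ~A and F->A  =>  ~F
  ~F and B->F  =>  ~B
Final negated: {~A, ~B, ~C, ~F}
New negations: {~B, ~F}
Count = 2

2


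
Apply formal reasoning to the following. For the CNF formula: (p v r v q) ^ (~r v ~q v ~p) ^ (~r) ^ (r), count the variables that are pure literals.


Check each variable for pure literal status:
p: mixed (not pure)
q: mixed (not pure)
r: mixed (not pure)
Pure literal count = 0

0


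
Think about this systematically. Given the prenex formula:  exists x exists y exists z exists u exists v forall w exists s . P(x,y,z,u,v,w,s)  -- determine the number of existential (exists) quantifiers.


Quantifier prefix: exists x exists y exists z exists u exists v forall w exists s
Mark each quantifier type:
  E E E E E U E
Universal count = 1, Existential count = 6
Asked for existential (exists) quantifiers: 6

6


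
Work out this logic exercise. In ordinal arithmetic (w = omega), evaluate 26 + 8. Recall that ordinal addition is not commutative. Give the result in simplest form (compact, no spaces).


Compute 26 + 8.
Ordinal + is associative but NOT commutative; for finite n>0, n + w = w but w + n stays w+n.
Both operands finite; ordinal + agrees with natural +: 26 + 8 = 34.
Result = 34

34


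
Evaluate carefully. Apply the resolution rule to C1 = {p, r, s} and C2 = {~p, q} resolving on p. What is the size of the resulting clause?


Remove p from C1 and ~p from C2.
C1 remainder: {r, s}
C2 remainder: {q}
Union (resolvent): {q, r, s}
Resolvent has 3 literal(s).

3


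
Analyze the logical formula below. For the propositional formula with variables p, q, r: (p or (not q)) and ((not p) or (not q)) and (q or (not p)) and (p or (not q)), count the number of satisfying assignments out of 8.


Evaluate all 8 assignments for p, q, r:
p=0, q=0, r=0: 1
p=0, q=0, r=1: 1
p=0, q=1, r=0: 0
p=0, q=1, r=1: 0
p=1, q=0, r=0: 0
p=1, q=0, r=1: 0
p=1, q=1, r=0: 0
p=1, q=1, r=1: 0
Satisfying count = 2

2


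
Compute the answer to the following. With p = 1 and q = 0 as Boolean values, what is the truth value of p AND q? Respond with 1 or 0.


p = 1, q = 0
Operation: p AND q
Evaluate: 1 AND 0 = 0

0


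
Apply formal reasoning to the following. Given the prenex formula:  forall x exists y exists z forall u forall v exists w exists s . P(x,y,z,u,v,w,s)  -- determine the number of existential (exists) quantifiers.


Quantifier prefix: forall x exists y exists z forall u forall v exists w exists s
Mark each quantifier type:
  U E E U U E E
Universal count = 3, Existential count = 4
Asked for existential (exists) quantifiers: 4

4


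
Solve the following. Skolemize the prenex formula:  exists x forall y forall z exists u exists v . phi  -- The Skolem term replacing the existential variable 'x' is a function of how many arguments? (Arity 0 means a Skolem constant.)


Quantifier prefix: exists x forall y forall z exists u exists v
'x' is existentially quantified at position 1.
No universal quantifiers precede it.
Skolem function arity = 0 (a Skolem constant)

0


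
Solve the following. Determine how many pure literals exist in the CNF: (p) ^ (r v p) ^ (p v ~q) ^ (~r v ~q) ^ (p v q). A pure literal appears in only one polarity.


Check each variable for pure literal status:
p: pure positive
q: mixed (not pure)
r: mixed (not pure)
Pure literal count = 1

1


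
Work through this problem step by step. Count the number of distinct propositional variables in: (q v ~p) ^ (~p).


Identify each variable that appears in the formula.
Variables found: p, q
Count = 2

2


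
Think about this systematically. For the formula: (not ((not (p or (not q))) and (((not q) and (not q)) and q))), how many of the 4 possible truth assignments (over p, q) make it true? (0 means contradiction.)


Check all 4 assignments:
p=0, q=0: 1
p=0, q=1: 1
p=1, q=0: 1
p=1, q=1: 1
Count of True = 4

4


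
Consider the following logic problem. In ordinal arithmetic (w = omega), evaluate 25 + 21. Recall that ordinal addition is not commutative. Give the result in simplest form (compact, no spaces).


Compute 25 + 21.
Ordinal + is associative but NOT commutative; for finite n>0, n + w = w but w + n stays w+n.
Both operands finite; ordinal + agrees with natural +: 25 + 21 = 46.
Result = 46

46


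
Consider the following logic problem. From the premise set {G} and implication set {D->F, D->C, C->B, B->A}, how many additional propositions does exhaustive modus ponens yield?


Initial facts: {G}
Apply modus ponens to closure:
  (no implication fires)
Final known: {G}
New propositions: {(none)}
Count = 0

0


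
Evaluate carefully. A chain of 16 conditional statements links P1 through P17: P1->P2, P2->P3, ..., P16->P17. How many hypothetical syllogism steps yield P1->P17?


With 16 implications in a chain connecting 17 propositions:
P1->P2, P2->P3, ..., P16->P17
Steps needed = (number of implications) - 1 = 16 - 1 = 15

15


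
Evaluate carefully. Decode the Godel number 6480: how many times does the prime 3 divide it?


Factorize 6480 by dividing by 3 repeatedly.
Division steps: 3 divides 6480 exactly 4 time(s).
Exponent of 3 = 4

4


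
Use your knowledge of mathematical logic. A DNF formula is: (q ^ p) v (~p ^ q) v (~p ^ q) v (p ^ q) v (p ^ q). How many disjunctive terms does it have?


A DNF formula is a disjunction of terms (conjunctions).
Terms are separated by v.
Counting the disjuncts: 5 terms.

5


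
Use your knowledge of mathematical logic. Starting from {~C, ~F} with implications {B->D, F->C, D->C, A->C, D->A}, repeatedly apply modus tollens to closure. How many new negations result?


Initial negated facts: {~C, ~F}
Apply modus tollens to closure:
  ~C and D->C  =>  ~D
  ~C and A->C  =>  ~A
  ~D and B->D  =>  ~B
Final negated: {~A, ~B, ~C, ~D, ~F}
New negations: {~A, ~B, ~D}
Count = 3

3


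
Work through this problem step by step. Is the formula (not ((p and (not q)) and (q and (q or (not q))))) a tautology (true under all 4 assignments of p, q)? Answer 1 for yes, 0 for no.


Check all 4 assignments:
p=0, q=0: 1
p=0, q=1: 1
p=1, q=0: 1
p=1, q=1: 1
Satisfying count = 4/4.
Tautology iff count = 4: yes.

1


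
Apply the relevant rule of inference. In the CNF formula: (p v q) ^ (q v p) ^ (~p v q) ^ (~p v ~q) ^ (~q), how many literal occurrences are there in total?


Counting literals in each clause:
Clause 1: 2 literal(s)
Clause 2: 2 literal(s)
Clause 3: 2 literal(s)
Clause 4: 2 literal(s)
Clause 5: 1 literal(s)
Total = 9

9


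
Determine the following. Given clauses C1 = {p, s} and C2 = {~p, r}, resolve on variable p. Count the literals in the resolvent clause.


Remove p from C1 and ~p from C2.
C1 remainder: {s}
C2 remainder: {r}
Union (resolvent): {r, s}
Resolvent has 2 literal(s).

2


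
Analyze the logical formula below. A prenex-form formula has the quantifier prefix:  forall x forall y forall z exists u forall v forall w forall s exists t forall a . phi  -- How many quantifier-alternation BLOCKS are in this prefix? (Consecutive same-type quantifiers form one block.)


Quantifier-type sequence: A A A E A A A E A  (A=forall, E=exists)
Group into maximal same-type runs:
  Ax3 | Ex1 | Ax3 | Ex1 | Ax1
Number of blocks = 5

5


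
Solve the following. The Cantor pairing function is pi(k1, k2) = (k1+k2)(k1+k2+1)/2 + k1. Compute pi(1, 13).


k1 + k2 = 14
(k1+k2)(k1+k2+1)/2 = 14 * 15 / 2 = 105
pi = 105 + 1 = 106

106


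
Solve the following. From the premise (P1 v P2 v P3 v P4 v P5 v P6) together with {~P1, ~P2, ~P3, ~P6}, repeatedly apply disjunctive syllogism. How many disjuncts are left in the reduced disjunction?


Original disjuncts (6): P1, P2, P3, P4, P5, P6
Negated (eliminate): ~P1, ~P2, ~P3, ~P6
Remaining disjuncts: P4, P5
Count = 6 - 4 = 2

2


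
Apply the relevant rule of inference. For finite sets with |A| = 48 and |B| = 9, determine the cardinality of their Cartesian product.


The Cartesian product A x B contains all ordered pairs (a, b).
|A x B| = |A| * |B| = 48 * 9 = 432

432


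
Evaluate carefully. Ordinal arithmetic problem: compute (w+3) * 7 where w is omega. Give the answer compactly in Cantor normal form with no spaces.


Compute (w+3) * 7.
Ordinal * is associative and left-distributive over +, but NOT commutative; for finite n>1, n*w = w but w*n stays w*n.
(w+3) * 7 = (w+3) repeated 7 times. Each intermediate +3 is absorbed by the following w; only the last survives: w*7+3.
Result = w*7+3

w*7+3


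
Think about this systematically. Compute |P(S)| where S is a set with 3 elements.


The power set of a set with n elements has 2^n elements.
|P(S)| = 2^3 = 8

8


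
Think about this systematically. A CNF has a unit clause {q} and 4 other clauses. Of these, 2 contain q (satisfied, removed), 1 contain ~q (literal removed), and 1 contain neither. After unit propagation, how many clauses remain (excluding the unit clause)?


Satisfied (removed): 2
Shortened (remain): 1
Unchanged (remain): 1
Remaining = 1 + 1 = 2

2


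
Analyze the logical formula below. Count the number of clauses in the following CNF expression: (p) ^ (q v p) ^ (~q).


A CNF formula is a conjunction of clauses.
Clauses are separated by ^.
Counting the conjuncts: 3 clauses.

3


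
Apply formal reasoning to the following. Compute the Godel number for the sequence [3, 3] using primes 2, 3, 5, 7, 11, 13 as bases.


Encode each element as an exponent of the corresponding prime:
  2^3 = 8
  3^3 = 27
Product = 8 * 27 = 216

216


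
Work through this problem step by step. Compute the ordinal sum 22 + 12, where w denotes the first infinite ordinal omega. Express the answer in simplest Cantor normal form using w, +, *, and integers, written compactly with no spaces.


Compute 22 + 12.
Ordinal + is associative but NOT commutative; for finite n>0, n + w = w but w + n stays w+n.
Both operands finite; ordinal + agrees with natural +: 22 + 12 = 34.
Result = 34

34


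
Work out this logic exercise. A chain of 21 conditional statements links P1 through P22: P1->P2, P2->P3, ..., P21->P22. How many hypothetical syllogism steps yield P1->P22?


With 21 implications in a chain connecting 22 propositions:
P1->P2, P2->P3, ..., P21->P22
Steps needed = (number of implications) - 1 = 21 - 1 = 20

20


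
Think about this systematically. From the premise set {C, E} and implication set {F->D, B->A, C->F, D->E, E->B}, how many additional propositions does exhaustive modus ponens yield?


Initial facts: {C, E}
Apply modus ponens to closure:
  C and C->F  =>  F
  E and E->B  =>  B
  F and F->D  =>  D
  B and B->A  =>  A
Final known: {A, B, C, D, E, F}
New propositions: {A, B, D, F}
Count = 4

4


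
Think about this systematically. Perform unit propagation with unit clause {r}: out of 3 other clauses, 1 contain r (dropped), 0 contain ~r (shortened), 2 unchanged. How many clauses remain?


Satisfied (removed): 1
Shortened (remain): 0
Unchanged (remain): 2
Remaining = 0 + 2 = 2

2


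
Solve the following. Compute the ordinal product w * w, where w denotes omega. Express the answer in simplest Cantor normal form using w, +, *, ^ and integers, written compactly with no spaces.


Compute w * w.
Ordinal * is associative and left-distributive over +, but NOT commutative; for finite n>1, n*w = w but w*n stays w*n.
w * w = w^2 by definition.
Result = w^2

w^2


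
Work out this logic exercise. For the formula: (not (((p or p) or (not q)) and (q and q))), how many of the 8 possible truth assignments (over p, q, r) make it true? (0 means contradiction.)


Check all 8 assignments:
p=0, q=0, r=0: 1
p=0, q=0, r=1: 1
p=0, q=1, r=0: 1
p=0, q=1, r=1: 1
p=1, q=0, r=0: 1
p=1, q=0, r=1: 1
p=1, q=1, r=0: 0
p=1, q=1, r=1: 0
Count of True = 6

6


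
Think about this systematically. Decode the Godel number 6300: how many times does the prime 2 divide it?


Factorize 6300 by dividing by 2 repeatedly.
Division steps: 2 divides 6300 exactly 2 time(s).
Exponent of 2 = 2

2


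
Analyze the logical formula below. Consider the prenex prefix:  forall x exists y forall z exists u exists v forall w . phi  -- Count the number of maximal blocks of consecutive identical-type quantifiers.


Quantifier-type sequence: A E A E E A  (A=forall, E=exists)
Group into maximal same-type runs:
  Ax1 | Ex1 | Ax1 | Ex2 | Ax1
Number of blocks = 5

5


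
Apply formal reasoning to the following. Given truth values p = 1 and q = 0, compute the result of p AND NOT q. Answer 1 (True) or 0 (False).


p = 1, q = 0
Operation: p AND NOT q
Evaluate: 1 AND NOT 0 = 1

1


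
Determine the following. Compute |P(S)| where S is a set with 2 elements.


The power set of a set with n elements has 2^n elements.
|P(S)| = 2^2 = 4

4


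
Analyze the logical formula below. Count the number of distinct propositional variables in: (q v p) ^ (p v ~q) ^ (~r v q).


Identify each variable that appears in the formula.
Variables found: p, q, r
Count = 3

3


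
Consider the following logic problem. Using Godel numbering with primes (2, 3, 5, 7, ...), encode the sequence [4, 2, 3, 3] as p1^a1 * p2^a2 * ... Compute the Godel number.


Encode each element as an exponent of the corresponding prime:
  2^4 = 16
  3^2 = 9
  5^3 = 125
  7^3 = 343
Product = 16 * 9 * 125 * 343 = 6174000

6174000


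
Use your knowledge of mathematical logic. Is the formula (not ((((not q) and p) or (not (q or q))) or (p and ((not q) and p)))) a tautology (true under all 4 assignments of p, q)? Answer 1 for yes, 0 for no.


Check all 4 assignments:
p=0, q=0: 0
p=0, q=1: 1
p=1, q=0: 0
p=1, q=1: 1
Satisfying count = 2/4.
Tautology iff count = 4: no.

0


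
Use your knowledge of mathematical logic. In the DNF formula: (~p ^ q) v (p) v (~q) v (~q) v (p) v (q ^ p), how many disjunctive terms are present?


A DNF formula is a disjunction of terms (conjunctions).
Terms are separated by v.
Counting the disjuncts: 6 terms.

6


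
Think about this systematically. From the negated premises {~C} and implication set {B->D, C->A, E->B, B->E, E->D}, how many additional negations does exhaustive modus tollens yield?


Initial negated facts: {~C}
Apply modus tollens to closure:
  (no implication fires)
Final negated: {~C}
New negations: {(none)}
Count = 0

0


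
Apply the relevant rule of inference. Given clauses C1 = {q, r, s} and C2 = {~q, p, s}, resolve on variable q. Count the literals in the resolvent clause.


Remove q from C1 and ~q from C2.
C1 remainder: {r, s}
C2 remainder: {p, s}
Union (resolvent): {p, r, s}
Resolvent has 3 literal(s).

3


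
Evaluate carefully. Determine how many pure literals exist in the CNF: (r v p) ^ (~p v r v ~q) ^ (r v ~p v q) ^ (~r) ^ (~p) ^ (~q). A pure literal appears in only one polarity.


Check each variable for pure literal status:
p: mixed (not pure)
q: mixed (not pure)
r: mixed (not pure)
Pure literal count = 0

0


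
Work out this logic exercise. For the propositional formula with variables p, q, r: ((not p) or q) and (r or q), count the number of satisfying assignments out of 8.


Evaluate all 8 assignments for p, q, r:
p=0, q=0, r=0: 0
p=0, q=0, r=1: 1
p=0, q=1, r=0: 1
p=0, q=1, r=1: 1
p=1, q=0, r=0: 0
p=1, q=0, r=1: 0
p=1, q=1, r=0: 1
p=1, q=1, r=1: 1
Satisfying count = 5

5


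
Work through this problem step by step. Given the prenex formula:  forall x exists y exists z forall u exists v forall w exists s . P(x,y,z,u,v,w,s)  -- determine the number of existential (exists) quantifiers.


Quantifier prefix: forall x exists y exists z forall u exists v forall w exists s
Mark each quantifier type:
  U E E U E U E
Universal count = 3, Existential count = 4
Asked for existential (exists) quantifiers: 4

4


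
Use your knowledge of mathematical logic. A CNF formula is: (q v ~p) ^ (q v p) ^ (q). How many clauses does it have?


A CNF formula is a conjunction of clauses.
Clauses are separated by ^.
Counting the conjuncts: 3 clauses.

3


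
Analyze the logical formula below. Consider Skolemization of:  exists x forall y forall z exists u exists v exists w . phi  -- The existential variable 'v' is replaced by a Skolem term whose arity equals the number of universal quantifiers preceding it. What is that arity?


Quantifier prefix: exists x forall y forall z exists u exists v exists w
'v' is existentially quantified at position 5.
Universal variables preceding it: y, z
Skolem function arity = 2

2


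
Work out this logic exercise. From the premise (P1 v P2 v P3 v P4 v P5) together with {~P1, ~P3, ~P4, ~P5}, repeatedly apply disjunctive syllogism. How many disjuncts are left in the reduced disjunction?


Original disjuncts (5): P1, P2, P3, P4, P5
Negated (eliminate): ~P1, ~P3, ~P4, ~P5
Remaining disjuncts: P2
Count = 5 - 4 = 1

1


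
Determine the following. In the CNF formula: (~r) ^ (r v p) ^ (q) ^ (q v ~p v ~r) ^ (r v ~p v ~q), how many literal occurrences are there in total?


Counting literals in each clause:
Clause 1: 1 literal(s)
Clause 2: 2 literal(s)
Clause 3: 1 literal(s)
Clause 4: 3 literal(s)
Clause 5: 3 literal(s)
Total = 10

10


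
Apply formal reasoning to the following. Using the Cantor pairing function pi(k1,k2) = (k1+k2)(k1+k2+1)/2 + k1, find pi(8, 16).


k1 + k2 = 24
(k1+k2)(k1+k2+1)/2 = 24 * 25 / 2 = 300
pi = 300 + 8 = 308

308


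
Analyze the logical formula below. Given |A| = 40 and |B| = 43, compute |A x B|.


The Cartesian product A x B contains all ordered pairs (a, b).
|A x B| = |A| * |B| = 40 * 43 = 1720

1720


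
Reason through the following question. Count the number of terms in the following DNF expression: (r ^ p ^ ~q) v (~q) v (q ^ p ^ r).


A DNF formula is a disjunction of terms (conjunctions).
Terms are separated by v.
Counting the disjuncts: 3 terms.

3


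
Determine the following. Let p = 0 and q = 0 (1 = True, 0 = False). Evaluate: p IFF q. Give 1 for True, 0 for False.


p = 0, q = 0
Operation: p IFF q
Evaluate: 0 IFF 0 = 1

1


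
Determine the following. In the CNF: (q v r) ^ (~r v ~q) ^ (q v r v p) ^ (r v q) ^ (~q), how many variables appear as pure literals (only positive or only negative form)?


Check each variable for pure literal status:
p: pure positive
q: mixed (not pure)
r: mixed (not pure)
Pure literal count = 1

1


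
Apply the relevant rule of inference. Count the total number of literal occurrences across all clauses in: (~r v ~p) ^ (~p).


Counting literals in each clause:
Clause 1: 2 literal(s)
Clause 2: 1 literal(s)
Total = 3

3


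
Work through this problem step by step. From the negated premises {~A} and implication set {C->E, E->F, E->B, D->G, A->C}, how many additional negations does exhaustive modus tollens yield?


Initial negated facts: {~A}
Apply modus tollens to closure:
  (no implication fires)
Final negated: {~A}
New negations: {(none)}
Count = 0

0


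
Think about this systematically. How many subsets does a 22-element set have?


The power set of a set with n elements has 2^n elements.
|P(S)| = 2^22 = 4194304

4194304


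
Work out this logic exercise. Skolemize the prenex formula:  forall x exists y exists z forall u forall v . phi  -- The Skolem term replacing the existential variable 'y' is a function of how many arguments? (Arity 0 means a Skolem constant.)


Quantifier prefix: forall x exists y exists z forall u forall v
'y' is existentially quantified at position 2.
Universal variables preceding it: x
Skolem function arity = 1

1


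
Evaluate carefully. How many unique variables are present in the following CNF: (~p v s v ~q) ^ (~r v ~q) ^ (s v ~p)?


Identify each variable that appears in the formula.
Variables found: p, q, r, s
Count = 4

4


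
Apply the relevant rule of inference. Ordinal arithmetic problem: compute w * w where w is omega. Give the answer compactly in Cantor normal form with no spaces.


Compute w * w.
Ordinal * is associative and left-distributive over +, but NOT commutative; for finite n>1, n*w = w but w*n stays w*n.
w * w = w^2 by definition.
Result = w^2

w^2


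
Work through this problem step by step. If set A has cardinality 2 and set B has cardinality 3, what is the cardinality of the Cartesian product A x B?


The Cartesian product A x B contains all ordered pairs (a, b).
|A x B| = |A| * |B| = 2 * 3 = 6

6


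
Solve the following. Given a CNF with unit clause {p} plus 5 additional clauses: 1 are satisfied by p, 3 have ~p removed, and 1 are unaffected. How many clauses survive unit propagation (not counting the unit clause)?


Satisfied (removed): 1
Shortened (remain): 3
Unchanged (remain): 1
Remaining = 3 + 1 = 4

4


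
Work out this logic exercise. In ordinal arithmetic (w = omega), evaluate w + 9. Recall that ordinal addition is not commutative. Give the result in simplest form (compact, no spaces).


Compute w + 9.
Ordinal + is associative but NOT commutative; for finite n>0, n + w = w but w + n stays w+n.
w + 9 is already in normal form (a successor ordinal beyond w).
Result = w+9

w+9


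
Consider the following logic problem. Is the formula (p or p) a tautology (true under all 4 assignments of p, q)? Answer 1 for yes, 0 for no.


Check all 4 assignments:
p=0, q=0: 0
p=0, q=1: 0
p=1, q=0: 1
p=1, q=1: 1
Satisfying count = 2/4.
Tautology iff count = 4: no.

0


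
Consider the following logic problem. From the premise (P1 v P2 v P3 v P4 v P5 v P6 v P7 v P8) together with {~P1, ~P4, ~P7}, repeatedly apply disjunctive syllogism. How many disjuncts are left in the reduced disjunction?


Original disjuncts (8): P1, P2, P3, P4, P5, P6, P7, P8
Negated (eliminate): ~P1, ~P4, ~P7
Remaining disjuncts: P2, P3, P5, P6, P8
Count = 8 - 3 = 5

5


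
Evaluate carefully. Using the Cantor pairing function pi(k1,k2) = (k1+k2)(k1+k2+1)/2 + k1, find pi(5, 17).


k1 + k2 = 22
(k1+k2)(k1+k2+1)/2 = 22 * 23 / 2 = 253
pi = 253 + 5 = 258

258


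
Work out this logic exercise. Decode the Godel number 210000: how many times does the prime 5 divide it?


Factorize 210000 by dividing by 5 repeatedly.
Division steps: 5 divides 210000 exactly 4 time(s).
Exponent of 5 = 4

4


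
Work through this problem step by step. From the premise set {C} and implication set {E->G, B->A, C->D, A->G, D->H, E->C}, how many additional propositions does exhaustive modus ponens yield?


Initial facts: {C}
Apply modus ponens to closure:
  C and C->D  =>  D
  D and D->H  =>  H
Final known: {C, D, H}
New propositions: {D, H}
Count = 2

2


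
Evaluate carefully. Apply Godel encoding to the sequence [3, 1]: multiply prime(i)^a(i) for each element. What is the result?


Encode each element as an exponent of the corresponding prime:
  2^3 = 8
  3^1 = 3
Product = 8 * 3 = 24

24


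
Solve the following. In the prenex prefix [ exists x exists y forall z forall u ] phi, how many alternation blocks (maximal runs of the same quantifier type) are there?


Quantifier-type sequence: E E A A  (A=forall, E=exists)
Group into maximal same-type runs:
  Ex2 | Ax2
Number of blocks = 2

2


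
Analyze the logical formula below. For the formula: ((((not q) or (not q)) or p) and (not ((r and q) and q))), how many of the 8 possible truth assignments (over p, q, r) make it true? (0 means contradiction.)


Check all 8 assignments:
p=0, q=0, r=0: 1
p=0, q=0, r=1: 1
p=0, q=1, r=0: 0
p=0, q=1, r=1: 0
p=1, q=0, r=0: 1
p=1, q=0, r=1: 1
p=1, q=1, r=0: 1
p=1, q=1, r=1: 0
Count of True = 5

5


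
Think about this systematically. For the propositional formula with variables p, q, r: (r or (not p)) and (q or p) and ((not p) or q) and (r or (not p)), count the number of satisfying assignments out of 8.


Evaluate all 8 assignments for p, q, r:
p=0, q=0, r=0: 0
p=0, q=0, r=1: 0
p=0, q=1, r=0: 1
p=0, q=1, r=1: 1
p=1, q=0, r=0: 0
p=1, q=0, r=1: 0
p=1, q=1, r=0: 0
p=1, q=1, r=1: 1
Satisfying count = 3

3


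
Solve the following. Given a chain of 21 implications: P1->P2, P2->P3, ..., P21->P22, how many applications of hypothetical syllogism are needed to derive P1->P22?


With 21 implications in a chain connecting 22 propositions:
P1->P2, P2->P3, ..., P21->P22
Steps needed = (number of implications) - 1 = 21 - 1 = 20

20


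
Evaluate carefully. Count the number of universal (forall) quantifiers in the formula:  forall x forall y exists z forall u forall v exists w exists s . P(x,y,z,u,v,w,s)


Quantifier prefix: forall x forall y exists z forall u forall v exists w exists s
Mark each quantifier type:
  U U E U U E E
Universal count = 4, Existential count = 3
Asked for universal (forall) quantifiers: 4

4


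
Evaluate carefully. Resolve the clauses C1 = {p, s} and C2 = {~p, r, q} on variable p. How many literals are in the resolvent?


Remove p from C1 and ~p from C2.
C1 remainder: {s}
C2 remainder: {r, q}
Union (resolvent): {q, r, s}
Resolvent has 3 literal(s).

3


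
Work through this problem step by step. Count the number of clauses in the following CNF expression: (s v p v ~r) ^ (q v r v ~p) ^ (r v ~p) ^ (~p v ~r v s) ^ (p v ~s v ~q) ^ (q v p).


A CNF formula is a conjunction of clauses.
Clauses are separated by ^.
Counting the conjuncts: 6 clauses.

6


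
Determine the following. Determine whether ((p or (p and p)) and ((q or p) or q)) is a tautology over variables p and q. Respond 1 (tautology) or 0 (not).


Check all 4 assignments:
p=0, q=0: 0
p=0, q=1: 0
p=1, q=0: 1
p=1, q=1: 1
Satisfying count = 2/4.
Tautology iff count = 4: no.

0


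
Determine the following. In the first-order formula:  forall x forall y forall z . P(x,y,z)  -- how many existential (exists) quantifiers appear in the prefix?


Quantifier prefix: forall x forall y forall z
Mark each quantifier type:
  U U U
Universal count = 3, Existential count = 0
Asked for existential (exists) quantifiers: 0

0


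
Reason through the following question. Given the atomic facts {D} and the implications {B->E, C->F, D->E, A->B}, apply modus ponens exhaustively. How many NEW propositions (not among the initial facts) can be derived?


Initial facts: {D}
Apply modus ponens to closure:
  D and D->E  =>  E
Final known: {D, E}
New propositions: {E}
Count = 1

1


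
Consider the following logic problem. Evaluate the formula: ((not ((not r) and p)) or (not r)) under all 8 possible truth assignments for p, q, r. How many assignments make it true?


Check all 8 assignments:
p=0, q=0, r=0: 1
p=0, q=0, r=1: 1
p=0, q=1, r=0: 1
p=0, q=1, r=1: 1
p=1, q=0, r=0: 1
p=1, q=0, r=1: 1
p=1, q=1, r=0: 1
p=1, q=1, r=1: 1
Count of True = 8

8


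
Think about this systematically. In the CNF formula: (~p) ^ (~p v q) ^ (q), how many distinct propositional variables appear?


Identify each variable that appears in the formula.
Variables found: p, q
Count = 2

2


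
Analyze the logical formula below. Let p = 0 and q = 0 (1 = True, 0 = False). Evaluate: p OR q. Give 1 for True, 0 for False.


p = 0, q = 0
Operation: p OR q
Evaluate: 0 OR 0 = 0

0


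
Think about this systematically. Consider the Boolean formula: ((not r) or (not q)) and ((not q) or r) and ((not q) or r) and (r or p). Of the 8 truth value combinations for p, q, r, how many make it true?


Evaluate all 8 assignments for p, q, r:
p=0, q=0, r=0: 0
p=0, q=0, r=1: 1
p=0, q=1, r=0: 0
p=0, q=1, r=1: 0
p=1, q=0, r=0: 1
p=1, q=0, r=1: 1
p=1, q=1, r=0: 0
p=1, q=1, r=1: 0
Satisfying count = 3

3


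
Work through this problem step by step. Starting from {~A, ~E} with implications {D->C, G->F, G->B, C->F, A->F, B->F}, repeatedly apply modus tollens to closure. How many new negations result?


Initial negated facts: {~A, ~E}
Apply modus tollens to closure:
  (no implication fires)
Final negated: {~A, ~E}
New negations: {(none)}
Count = 0

0


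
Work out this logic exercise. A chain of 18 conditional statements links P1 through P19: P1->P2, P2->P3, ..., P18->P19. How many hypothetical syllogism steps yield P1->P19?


With 18 implications in a chain connecting 19 propositions:
P1->P2, P2->P3, ..., P18->P19
Steps needed = (number of implications) - 1 = 18 - 1 = 17

17


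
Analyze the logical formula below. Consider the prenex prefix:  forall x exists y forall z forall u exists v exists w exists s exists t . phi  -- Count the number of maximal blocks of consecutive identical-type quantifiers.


Quantifier-type sequence: A E A A E E E E  (A=forall, E=exists)
Group into maximal same-type runs:
  Ax1 | Ex1 | Ax2 | Ex4
Number of blocks = 4

4


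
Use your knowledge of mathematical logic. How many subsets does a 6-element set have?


The power set of a set with n elements has 2^n elements.
|P(S)| = 2^6 = 64

64


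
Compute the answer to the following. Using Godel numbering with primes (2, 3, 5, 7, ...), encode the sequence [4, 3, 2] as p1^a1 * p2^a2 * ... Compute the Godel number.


Encode each element as an exponent of the corresponding prime:
  2^4 = 16
  3^3 = 27
  5^2 = 25
Product = 16 * 27 * 25 = 10800

10800


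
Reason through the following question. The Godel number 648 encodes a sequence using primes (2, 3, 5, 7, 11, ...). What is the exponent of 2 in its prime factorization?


Factorize 648 by dividing by 2 repeatedly.
Division steps: 2 divides 648 exactly 3 time(s).
Exponent of 2 = 3

3


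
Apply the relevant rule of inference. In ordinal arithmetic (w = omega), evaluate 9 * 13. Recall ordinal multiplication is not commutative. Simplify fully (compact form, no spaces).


Compute 9 * 13.
Ordinal * is associative and left-distributive over +, but NOT commutative; for finite n>1, n*w = w but w*n stays w*n.
Both finite; ordinal * agrees with natural *: 9 * 13 = 117.
Result = 117

117


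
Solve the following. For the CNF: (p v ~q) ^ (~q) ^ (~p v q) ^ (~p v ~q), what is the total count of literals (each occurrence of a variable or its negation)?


Counting literals in each clause:
Clause 1: 2 literal(s)
Clause 2: 1 literal(s)
Clause 3: 2 literal(s)
Clause 4: 2 literal(s)
Total = 7

7


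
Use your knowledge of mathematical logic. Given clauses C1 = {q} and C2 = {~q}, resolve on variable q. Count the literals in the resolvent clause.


Remove q from C1 and ~q from C2.
C1 remainder: {}
C2 remainder: {}
Union (resolvent): {} (empty clause)
Resolvent has 0 literal(s).

0


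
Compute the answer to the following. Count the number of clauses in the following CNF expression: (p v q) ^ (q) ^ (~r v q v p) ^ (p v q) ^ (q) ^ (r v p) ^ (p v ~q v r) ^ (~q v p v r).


A CNF formula is a conjunction of clauses.
Clauses are separated by ^.
Counting the conjuncts: 8 clauses.

8


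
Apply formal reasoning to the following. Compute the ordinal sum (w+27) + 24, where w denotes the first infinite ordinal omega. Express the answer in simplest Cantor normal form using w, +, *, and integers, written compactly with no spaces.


Compute (w+27) + 24.
Ordinal + is associative but NOT commutative; for finite n>0, n + w = w but w + n stays w+n.
By associativity: (w+27) + 24 = w + (27+24) = w+51.
Result = w+51

w+51


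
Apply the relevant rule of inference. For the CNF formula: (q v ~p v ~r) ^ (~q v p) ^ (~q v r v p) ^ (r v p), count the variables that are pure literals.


Check each variable for pure literal status:
p: mixed (not pure)
q: mixed (not pure)
r: mixed (not pure)
Pure literal count = 0

0


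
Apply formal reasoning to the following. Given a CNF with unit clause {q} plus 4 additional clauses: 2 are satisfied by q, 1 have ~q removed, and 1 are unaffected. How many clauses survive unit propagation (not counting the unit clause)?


Satisfied (removed): 2
Shortened (remain): 1
Unchanged (remain): 1
Remaining = 1 + 1 = 2

2


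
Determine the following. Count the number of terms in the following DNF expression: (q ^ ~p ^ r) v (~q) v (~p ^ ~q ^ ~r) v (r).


A DNF formula is a disjunction of terms (conjunctions).
Terms are separated by v.
Counting the disjuncts: 4 terms.

4


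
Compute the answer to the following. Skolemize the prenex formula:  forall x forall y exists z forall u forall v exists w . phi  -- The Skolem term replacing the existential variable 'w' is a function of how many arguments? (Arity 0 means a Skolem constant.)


Quantifier prefix: forall x forall y exists z forall u forall v exists w
'w' is existentially quantified at position 6.
Universal variables preceding it: x, y, u, v
Skolem function arity = 4

4


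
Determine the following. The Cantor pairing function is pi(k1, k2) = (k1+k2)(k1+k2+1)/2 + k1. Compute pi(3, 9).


k1 + k2 = 12
(k1+k2)(k1+k2+1)/2 = 12 * 13 / 2 = 78
pi = 78 + 3 = 81

81


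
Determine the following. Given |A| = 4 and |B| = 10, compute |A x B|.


The Cartesian product A x B contains all ordered pairs (a, b).
|A x B| = |A| * |B| = 4 * 10 = 40

40


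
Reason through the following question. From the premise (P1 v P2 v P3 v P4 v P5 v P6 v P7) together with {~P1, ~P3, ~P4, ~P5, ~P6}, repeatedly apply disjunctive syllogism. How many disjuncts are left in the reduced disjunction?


Original disjuncts (7): P1, P2, P3, P4, P5, P6, P7
Negated (eliminate): ~P1, ~P3, ~P4, ~P5, ~P6
Remaining disjuncts: P2, P7
Count = 7 - 5 = 2

2


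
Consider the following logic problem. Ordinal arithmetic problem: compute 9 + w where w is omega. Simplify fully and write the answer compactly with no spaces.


Compute 9 + w.
Ordinal + is associative but NOT commutative; for finite n>0, n + w = w but w + n stays w+n.
Any finite left addend is absorbed by w on the right: 9 + w = w.
Result = w

w


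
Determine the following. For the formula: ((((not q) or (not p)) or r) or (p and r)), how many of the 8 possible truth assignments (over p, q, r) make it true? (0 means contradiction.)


Check all 8 assignments:
p=0, q=0, r=0: 1
p=0, q=0, r=1: 1
p=0, q=1, r=0: 1
p=0, q=1, r=1: 1
p=1, q=0, r=0: 1
p=1, q=0, r=1: 1
p=1, q=1, r=0: 0
p=1, q=1, r=1: 1
Count of True = 7

7


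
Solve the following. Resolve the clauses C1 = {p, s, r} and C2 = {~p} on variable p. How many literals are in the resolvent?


Remove p from C1 and ~p from C2.
C1 remainder: {s, r}
C2 remainder: {}
Union (resolvent): {r, s}
Resolvent has 2 literal(s).

2


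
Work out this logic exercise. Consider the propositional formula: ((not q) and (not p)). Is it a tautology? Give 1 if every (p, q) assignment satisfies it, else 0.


Check all 4 assignments:
p=0, q=0: 1
p=0, q=1: 0
p=1, q=0: 0
p=1, q=1: 0
Satisfying count = 1/4.
Tautology iff count = 4: no.

0


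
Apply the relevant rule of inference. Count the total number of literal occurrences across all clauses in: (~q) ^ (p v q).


Counting literals in each clause:
Clause 1: 1 literal(s)
Clause 2: 2 literal(s)
Total = 3

3


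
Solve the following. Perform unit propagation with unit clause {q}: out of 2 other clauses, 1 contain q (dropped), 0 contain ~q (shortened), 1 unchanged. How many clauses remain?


Satisfied (removed): 1
Shortened (remain): 0
Unchanged (remain): 1
Remaining = 0 + 1 = 1

1


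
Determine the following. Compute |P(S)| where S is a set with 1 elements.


The power set of a set with n elements has 2^n elements.
|P(S)| = 2^1 = 2

2


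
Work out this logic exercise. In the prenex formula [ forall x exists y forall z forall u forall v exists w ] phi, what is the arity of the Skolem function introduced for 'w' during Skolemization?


Quantifier prefix: forall x exists y forall z forall u forall v exists w
'w' is existentially quantified at position 6.
Universal variables preceding it: x, z, u, v
Skolem function arity = 4

4
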